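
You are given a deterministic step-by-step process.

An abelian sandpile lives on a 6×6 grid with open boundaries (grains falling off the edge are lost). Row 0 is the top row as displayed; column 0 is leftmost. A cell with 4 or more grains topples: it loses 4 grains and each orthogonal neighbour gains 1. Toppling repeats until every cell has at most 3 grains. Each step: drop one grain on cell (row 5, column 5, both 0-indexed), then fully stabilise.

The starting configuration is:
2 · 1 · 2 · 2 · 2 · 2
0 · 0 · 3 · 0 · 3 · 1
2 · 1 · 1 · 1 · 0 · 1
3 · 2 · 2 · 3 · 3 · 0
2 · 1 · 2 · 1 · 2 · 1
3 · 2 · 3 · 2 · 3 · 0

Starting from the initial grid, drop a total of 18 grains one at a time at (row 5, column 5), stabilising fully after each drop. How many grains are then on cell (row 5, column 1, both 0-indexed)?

3

gen 0: 2 · 1 · 2 · 2 · 2 · 2
0 · 0 · 3 · 0 · 3 · 1
2 · 1 · 1 · 1 · 0 · 1
3 · 2 · 2 · 3 · 3 · 0
2 · 1 · 2 · 1 · 2 · 1
3 · 2 · 3 · 2 · 3 · 0
gen 1: 2 · 1 · 2 · 2 · 2 · 2
0 · 0 · 3 · 0 · 3 · 1
2 · 1 · 1 · 1 · 0 · 1
3 · 2 · 2 · 3 · 3 · 0
2 · 1 · 2 · 1 · 2 · 1
3 · 2 · 3 · 2 · 3 · 1
gen 2: 2 · 1 · 2 · 2 · 2 · 2
0 · 0 · 3 · 0 · 3 · 1
2 · 1 · 1 · 1 · 0 · 1
3 · 2 · 2 · 3 · 3 · 0
2 · 1 · 2 · 1 · 2 · 1
3 · 2 · 3 · 2 · 3 · 2
gen 3: 2 · 1 · 2 · 2 · 2 · 2
0 · 0 · 3 · 0 · 3 · 1
2 · 1 · 1 · 1 · 0 · 1
3 · 2 · 2 · 3 · 3 · 0
2 · 1 · 2 · 1 · 2 · 1
3 · 2 · 3 · 2 · 3 · 3
gen 4: 2 · 1 · 2 · 2 · 2 · 2
0 · 0 · 3 · 0 · 3 · 1
2 · 1 · 1 · 1 · 0 · 1
3 · 2 · 2 · 3 · 3 · 0
2 · 1 · 2 · 1 · 3 · 2
3 · 2 · 3 · 3 · 0 · 1
gen 5: 2 · 1 · 2 · 2 · 2 · 2
0 · 0 · 3 · 0 · 3 · 1
2 · 1 · 1 · 1 · 0 · 1
3 · 2 · 2 · 3 · 3 · 0
2 · 1 · 2 · 1 · 3 · 2
3 · 2 · 3 · 3 · 0 · 2
gen 6: 2 · 1 · 2 · 2 · 2 · 2
0 · 0 · 3 · 0 · 3 · 1
2 · 1 · 1 · 1 · 0 · 1
3 · 2 · 2 · 3 · 3 · 0
2 · 1 · 2 · 1 · 3 · 2
3 · 2 · 3 · 3 · 0 · 3
gen 7: 2 · 1 · 2 · 2 · 2 · 2
0 · 0 · 3 · 0 · 3 · 1
2 · 1 · 1 · 1 · 0 · 1
3 · 2 · 2 · 3 · 3 · 0
2 · 1 · 2 · 1 · 3 · 3
3 · 2 · 3 · 3 · 1 · 0
gen 8: 2 · 1 · 2 · 2 · 2 · 2
0 · 0 · 3 · 0 · 3 · 1
2 · 1 · 1 · 1 · 0 · 1
3 · 2 · 2 · 3 · 3 · 0
2 · 1 · 2 · 1 · 3 · 3
3 · 2 · 3 · 3 · 1 · 1
gen 9: 2 · 1 · 2 · 2 · 2 · 2
0 · 0 · 3 · 0 · 3 · 1
2 · 1 · 1 · 1 · 0 · 1
3 · 2 · 2 · 3 · 3 · 0
2 · 1 · 2 · 1 · 3 · 3
3 · 2 · 3 · 3 · 1 · 2
gen 10: 2 · 1 · 2 · 2 · 2 · 2
0 · 0 · 3 · 0 · 3 · 1
2 · 1 · 1 · 1 · 0 · 1
3 · 2 · 2 · 3 · 3 · 0
2 · 1 · 2 · 1 · 3 · 3
3 · 2 · 3 · 3 · 1 · 3
gen 11: 2 · 1 · 2 · 2 · 2 · 2
0 · 0 · 3 · 0 · 3 · 1
2 · 1 · 1 · 2 · 1 · 1
3 · 2 · 3 · 0 · 1 · 2
2 · 1 · 2 · 3 · 1 · 1
3 · 2 · 3 · 3 · 3 · 1
gen 12: 2 · 1 · 2 · 2 · 2 · 2
0 · 0 · 3 · 0 · 3 · 1
2 · 1 · 1 · 2 · 1 · 1
3 · 2 · 3 · 0 · 1 · 2
2 · 1 · 2 · 3 · 1 · 1
3 · 2 · 3 · 3 · 3 · 2
gen 13: 2 · 1 · 2 · 2 · 2 · 2
0 · 0 · 3 · 0 · 3 · 1
2 · 1 · 1 · 2 · 1 · 1
3 · 2 · 3 · 0 · 1 · 2
2 · 1 · 2 · 3 · 1 · 1
3 · 2 · 3 · 3 · 3 · 3
gen 14: 2 · 1 · 2 · 2 · 2 · 2
0 · 0 · 3 · 0 · 3 · 1
2 · 1 · 2 · 2 · 1 · 1
3 · 3 · 0 · 2 · 1 · 2
2 · 2 · 1 · 1 · 3 · 2
3 · 3 · 1 · 2 · 1 · 1
gen 15: 2 · 1 · 2 · 2 · 2 · 2
0 · 0 · 3 · 0 · 3 · 1
2 · 1 · 2 · 2 · 1 · 1
3 · 3 · 0 · 2 · 1 · 2
2 · 2 · 1 · 1 · 3 · 2
3 · 3 · 1 · 2 · 1 · 2
gen 16: 2 · 1 · 2 · 2 · 2 · 2
0 · 0 · 3 · 0 · 3 · 1
2 · 1 · 2 · 2 · 1 · 1
3 · 3 · 0 · 2 · 1 · 2
2 · 2 · 1 · 1 · 3 · 2
3 · 3 · 1 · 2 · 1 · 3
gen 17: 2 · 1 · 2 · 2 · 2 · 2
0 · 0 · 3 · 0 · 3 · 1
2 · 1 · 2 · 2 · 1 · 1
3 · 3 · 0 · 2 · 1 · 2
2 · 2 · 1 · 1 · 3 · 3
3 · 3 · 1 · 2 · 2 · 0
gen 18: 2 · 1 · 2 · 2 · 2 · 2
0 · 0 · 3 · 0 · 3 · 1
2 · 1 · 2 · 2 · 1 · 1
3 · 3 · 0 · 2 · 1 · 2
2 · 2 · 1 · 1 · 3 · 3
3 · 3 · 1 · 2 · 2 · 1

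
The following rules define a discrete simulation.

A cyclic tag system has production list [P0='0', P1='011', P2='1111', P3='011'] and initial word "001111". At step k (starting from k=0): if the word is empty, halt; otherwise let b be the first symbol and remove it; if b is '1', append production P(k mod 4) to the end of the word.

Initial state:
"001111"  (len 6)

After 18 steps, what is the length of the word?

21

t=0: "001111"  (len 6)
t=1: "01111"  (len 5)
t=2: "1111"  (len 4)
t=3: "1111111"  (len 7)
t=4: "111111011"  (len 9)
t=5: "111110110"  (len 9)
t=6: "11110110011"  (len 11)
t=7: "11101100111111"  (len 14)
t=8: "1101100111111011"  (len 16)
t=9: "1011001111110110"  (len 16)
t=10: "011001111110110011"  (len 18)
t=11: "11001111110110011"  (len 17)
t=12: "1001111110110011011"  (len 19)
t=13: "0011111101100110110"  (len 19)
t=14: "011111101100110110"  (len 18)
t=15: "11111101100110110"  (len 17)
t=16: "1111101100110110011"  (len 19)
t=17: "1111011001101100110"  (len 19)
t=18: "111011001101100110011"  (len 21)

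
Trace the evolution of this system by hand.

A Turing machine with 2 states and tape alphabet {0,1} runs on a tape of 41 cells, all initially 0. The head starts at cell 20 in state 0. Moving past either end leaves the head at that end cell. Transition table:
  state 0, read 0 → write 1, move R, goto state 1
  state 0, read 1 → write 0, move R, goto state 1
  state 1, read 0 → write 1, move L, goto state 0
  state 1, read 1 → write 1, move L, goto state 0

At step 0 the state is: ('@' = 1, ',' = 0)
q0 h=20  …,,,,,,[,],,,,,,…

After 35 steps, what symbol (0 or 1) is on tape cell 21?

1

[0] q0 h=20  …,,,,,,[,],,,,,,…
[1] q1 h=21  …,,,,,@[,],,,,,,…
[2] q0 h=20  …,,,,,,[@]@,,,,,…
[3] q1 h=21  …,,,,,,[@],,,,,,…
[4] q0 h=20  …,,,,,,[,]@,,,,,…
[5] q1 h=21  …,,,,,@[@],,,,,,…
[6] q0 h=20  …,,,,,,[@]@,,,,,…
[7] q1 h=21  …,,,,,,[@],,,,,,…
[8] q0 h=20  …,,,,,,[,]@,,,,,…
[9] q1 h=21  …,,,,,@[@],,,,,,…
[10] q0 h=20  …,,,,,,[@]@,,,,,…
[11] q1 h=21  …,,,,,,[@],,,,,,…
[12] q0 h=20  …,,,,,,[,]@,,,,,…
[13] q1 h=21  …,,,,,@[@],,,,,,…
[14] q0 h=20  …,,,,,,[@]@,,,,,…
[15] q1 h=21  …,,,,,,[@],,,,,,…
[16] q0 h=20  …,,,,,,[,]@,,,,,…
[17] q1 h=21  …,,,,,@[@],,,,,,…
[18] q0 h=20  …,,,,,,[@]@,,,,,…
[19] q1 h=21  …,,,,,,[@],,,,,,…
[20] q0 h=20  …,,,,,,[,]@,,,,,…
[21] q1 h=21  …,,,,,@[@],,,,,,…
[22] q0 h=20  …,,,,,,[@]@,,,,,…
[23] q1 h=21  …,,,,,,[@],,,,,,…
[24] q0 h=20  …,,,,,,[,]@,,,,,…
[25] q1 h=21  …,,,,,@[@],,,,,,…
[26] q0 h=20  …,,,,,,[@]@,,,,,…
[27] q1 h=21  …,,,,,,[@],,,,,,…
[28] q0 h=20  …,,,,,,[,]@,,,,,…
[29] q1 h=21  …,,,,,@[@],,,,,,…
[30] q0 h=20  …,,,,,,[@]@,,,,,…
[31] q1 h=21  …,,,,,,[@],,,,,,…
[32] q0 h=20  …,,,,,,[,]@,,,,,…
[33] q1 h=21  …,,,,,@[@],,,,,,…
[34] q0 h=20  …,,,,,,[@]@,,,,,…
[35] q1 h=21  …,,,,,,[@],,,,,,…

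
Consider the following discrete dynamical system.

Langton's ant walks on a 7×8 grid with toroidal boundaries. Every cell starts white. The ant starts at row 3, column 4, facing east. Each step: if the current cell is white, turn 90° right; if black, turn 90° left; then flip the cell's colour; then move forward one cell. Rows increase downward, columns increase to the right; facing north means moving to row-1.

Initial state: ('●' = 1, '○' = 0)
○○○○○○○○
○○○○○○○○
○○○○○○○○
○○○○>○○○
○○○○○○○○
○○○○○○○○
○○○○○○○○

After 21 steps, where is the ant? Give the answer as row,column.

0,2

t=0: ○○○○○○○○
○○○○○○○○
○○○○○○○○
○○○○>○○○
○○○○○○○○
○○○○○○○○
○○○○○○○○
t=1: ○○○○○○○○
○○○○○○○○
○○○○○○○○
○○○○●○○○
○○○○v○○○
○○○○○○○○
○○○○○○○○
t=2: ○○○○○○○○
○○○○○○○○
○○○○○○○○
○○○○●○○○
○○○<●○○○
○○○○○○○○
○○○○○○○○
t=3: ○○○○○○○○
○○○○○○○○
○○○○○○○○
○○○^●○○○
○○○●●○○○
○○○○○○○○
○○○○○○○○
t=4: ○○○○○○○○
○○○○○○○○
○○○○○○○○
○○○●>○○○
○○○●●○○○
○○○○○○○○
○○○○○○○○
t=5: ○○○○○○○○
○○○○○○○○
○○○○^○○○
○○○●○○○○
○○○●●○○○
○○○○○○○○
○○○○○○○○
t=6: ○○○○○○○○
○○○○○○○○
○○○○●>○○
○○○●○○○○
○○○●●○○○
○○○○○○○○
○○○○○○○○
t=7: ○○○○○○○○
○○○○○○○○
○○○○●●○○
○○○●○v○○
○○○●●○○○
○○○○○○○○
○○○○○○○○
t=8: ○○○○○○○○
○○○○○○○○
○○○○●●○○
○○○●<●○○
○○○●●○○○
○○○○○○○○
○○○○○○○○
t=9: ○○○○○○○○
○○○○○○○○
○○○○^●○○
○○○●●●○○
○○○●●○○○
○○○○○○○○
○○○○○○○○
t=10: ○○○○○○○○
○○○○○○○○
○○○<○●○○
○○○●●●○○
○○○●●○○○
○○○○○○○○
○○○○○○○○
t=11: ○○○○○○○○
○○○^○○○○
○○○●○●○○
○○○●●●○○
○○○●●○○○
○○○○○○○○
○○○○○○○○
t=12: ○○○○○○○○
○○○●>○○○
○○○●○●○○
○○○●●●○○
○○○●●○○○
○○○○○○○○
○○○○○○○○
t=13: ○○○○○○○○
○○○●●○○○
○○○●v●○○
○○○●●●○○
○○○●●○○○
○○○○○○○○
○○○○○○○○
t=14: ○○○○○○○○
○○○●●○○○
○○○<●●○○
○○○●●●○○
○○○●●○○○
○○○○○○○○
○○○○○○○○
t=15: ○○○○○○○○
○○○●●○○○
○○○○●●○○
○○○v●●○○
○○○●●○○○
○○○○○○○○
○○○○○○○○
t=16: ○○○○○○○○
○○○●●○○○
○○○○●●○○
○○○○>●○○
○○○●●○○○
○○○○○○○○
○○○○○○○○
t=17: ○○○○○○○○
○○○●●○○○
○○○○^●○○
○○○○○●○○
○○○●●○○○
○○○○○○○○
○○○○○○○○
t=18: ○○○○○○○○
○○○●●○○○
○○○<○●○○
○○○○○●○○
○○○●●○○○
○○○○○○○○
○○○○○○○○
t=19: ○○○○○○○○
○○○^●○○○
○○○●○●○○
○○○○○●○○
○○○●●○○○
○○○○○○○○
○○○○○○○○
t=20: ○○○○○○○○
○○<○●○○○
○○○●○●○○
○○○○○●○○
○○○●●○○○
○○○○○○○○
○○○○○○○○
t=21: ○○^○○○○○
○○●○●○○○
○○○●○●○○
○○○○○●○○
○○○●●○○○
○○○○○○○○
○○○○○○○○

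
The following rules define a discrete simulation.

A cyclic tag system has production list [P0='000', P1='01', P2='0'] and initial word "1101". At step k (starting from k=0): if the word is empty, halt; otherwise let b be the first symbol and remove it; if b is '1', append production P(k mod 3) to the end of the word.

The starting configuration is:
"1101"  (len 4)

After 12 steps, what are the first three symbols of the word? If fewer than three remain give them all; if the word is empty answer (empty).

0

gen 0: "1101"  (len 4)
gen 1: "101000"  (len 6)
gen 2: "0100001"  (len 7)
gen 3: "100001"  (len 6)
gen 4: "00001000"  (len 8)
gen 5: "0001000"  (len 7)
gen 6: "001000"  (len 6)
gen 7: "01000"  (len 5)
gen 8: "1000"  (len 4)
gen 9: "0000"  (len 4)
gen 10: "000"  (len 3)
gen 11: "00"  (len 2)
gen 12: "0"  (len 1)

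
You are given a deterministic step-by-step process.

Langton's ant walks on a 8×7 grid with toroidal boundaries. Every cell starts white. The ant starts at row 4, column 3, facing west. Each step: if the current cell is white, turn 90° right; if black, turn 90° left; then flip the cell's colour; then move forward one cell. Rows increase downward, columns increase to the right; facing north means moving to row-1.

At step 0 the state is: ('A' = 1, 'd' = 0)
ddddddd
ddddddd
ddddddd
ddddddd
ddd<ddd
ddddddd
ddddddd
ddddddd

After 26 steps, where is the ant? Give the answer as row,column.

gen 0: ddddddd
ddddddd
ddddddd
ddddddd
ddd<ddd
ddddddd
ddddddd
ddddddd
gen 1: ddddddd
ddddddd
ddddddd
ddd^ddd
dddAddd
ddddddd
ddddddd
ddddddd
gen 2: ddddddd
ddddddd
ddddddd
dddA>dd
dddAddd
ddddddd
ddddddd
ddddddd
gen 3: ddddddd
ddddddd
ddddddd
dddAAdd
dddAvdd
ddddddd
ddddddd
ddddddd
gen 4: ddddddd
ddddddd
ddddddd
dddAAdd
ddd<Add
ddddddd
ddddddd
ddddddd
gen 5: ddddddd
ddddddd
ddddddd
dddAAdd
ddddAdd
dddvddd
ddddddd
ddddddd
gen 6: ddddddd
ddddddd
ddddddd
dddAAdd
ddddAdd
dd<Addd
ddddddd
ddddddd
gen 7: ddddddd
ddddddd
ddddddd
dddAAdd
dd^dAdd
ddAAddd
ddddddd
ddddddd
gen 8: ddddddd
ddddddd
ddddddd
dddAAdd
ddA>Add
ddAAddd
ddddddd
ddddddd
gen 9: ddddddd
ddddddd
ddddddd
dddAAdd
ddAAAdd
ddAvddd
ddddddd
ddddddd
gen 10: ddddddd
ddddddd
ddddddd
dddAAdd
ddAAAdd
ddAd>dd
ddddddd
ddddddd
gen 11: ddddddd
ddddddd
ddddddd
dddAAdd
ddAAAdd
ddAdAdd
ddddvdd
ddddddd
gen 12: ddddddd
ddddddd
ddddddd
dddAAdd
ddAAAdd
ddAdAdd
ddd<Add
ddddddd
gen 13: ddddddd
ddddddd
ddddddd
dddAAdd
ddAAAdd
ddA^Add
dddAAdd
ddddddd
gen 14: ddddddd
ddddddd
ddddddd
dddAAdd
ddAAAdd
ddAA>dd
dddAAdd
ddddddd
gen 15: ddddddd
ddddddd
ddddddd
dddAAdd
ddAA^dd
ddAAddd
dddAAdd
ddddddd
gen 16: ddddddd
ddddddd
ddddddd
dddAAdd
ddA<ddd
ddAAddd
dddAAdd
ddddddd
gen 17: ddddddd
ddddddd
ddddddd
dddAAdd
ddAdddd
ddAvddd
dddAAdd
ddddddd
gen 18: ddddddd
ddddddd
ddddddd
dddAAdd
ddAdddd
ddAd>dd
dddAAdd
ddddddd
gen 19: ddddddd
ddddddd
ddddddd
dddAAdd
ddAdddd
ddAdAdd
dddAvdd
ddddddd
gen 20: ddddddd
ddddddd
ddddddd
dddAAdd
ddAdddd
ddAdAdd
dddAd>d
ddddddd
gen 21: ddddddd
ddddddd
ddddddd
dddAAdd
ddAdddd
ddAdAdd
dddAdAd
dddddvd
gen 22: ddddddd
ddddddd
ddddddd
dddAAdd
ddAdddd
ddAdAdd
dddAdAd
dddd<Ad
gen 23: ddddddd
ddddddd
ddddddd
dddAAdd
ddAdddd
ddAdAdd
dddA^Ad
ddddAAd
gen 24: ddddddd
ddddddd
ddddddd
dddAAdd
ddAdddd
ddAdAdd
dddAA>d
ddddAAd
gen 25: ddddddd
ddddddd
ddddddd
dddAAdd
ddAdddd
ddAdA^d
dddAAdd
ddddAAd
gen 26: ddddddd
ddddddd
ddddddd
dddAAdd
ddAdddd
ddAdAA>
dddAAdd
ddddAAd

5,6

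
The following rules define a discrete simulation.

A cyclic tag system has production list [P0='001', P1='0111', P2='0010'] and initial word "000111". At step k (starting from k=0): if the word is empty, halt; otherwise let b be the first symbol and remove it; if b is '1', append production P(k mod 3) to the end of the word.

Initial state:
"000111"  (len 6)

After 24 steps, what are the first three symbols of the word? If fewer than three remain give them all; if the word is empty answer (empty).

t=0: "000111"  (len 6)
t=1: "00111"  (len 5)
t=2: "0111"  (len 4)
t=3: "111"  (len 3)
t=4: "11001"  (len 5)
t=5: "10010111"  (len 8)
t=6: "00101110010"  (len 11)
t=7: "0101110010"  (len 10)
t=8: "101110010"  (len 9)
t=9: "011100100010"  (len 12)
t=10: "11100100010"  (len 11)
t=11: "11001000100111"  (len 14)
t=12: "10010001001110010"  (len 17)
t=13: "0010001001110010001"  (len 19)
t=14: "010001001110010001"  (len 18)
t=15: "10001001110010001"  (len 17)
t=16: "0001001110010001001"  (len 19)
t=17: "001001110010001001"  (len 18)
t=18: "01001110010001001"  (len 17)
t=19: "1001110010001001"  (len 16)
t=20: "0011100100010010111"  (len 19)
t=21: "011100100010010111"  (len 18)
t=22: "11100100010010111"  (len 17)
t=23: "11001000100101110111"  (len 20)
t=24: "10010001001011101110010"  (len 23)

100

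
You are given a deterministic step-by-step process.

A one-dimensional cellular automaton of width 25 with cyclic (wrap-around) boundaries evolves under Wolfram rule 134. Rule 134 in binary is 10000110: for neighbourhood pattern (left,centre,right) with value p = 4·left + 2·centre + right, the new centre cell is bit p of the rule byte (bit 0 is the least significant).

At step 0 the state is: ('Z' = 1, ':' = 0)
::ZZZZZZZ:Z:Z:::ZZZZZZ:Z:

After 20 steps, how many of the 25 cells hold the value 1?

10

gen 0: ::ZZZZZZZ:Z:Z:::ZZZZZZ:Z:
gen 1: :Z:ZZZZZ::Z:Z::Z:ZZZZ::Z:
gen 2: ZZ::ZZZ::ZZ:Z:ZZ::ZZ::ZZ:
gen 3: :::Z:Z::Z:::Z::::Z:::Z:::
gen 4: ::ZZ:Z:ZZ::ZZ:::ZZ::ZZ:::
gen 5: :Z:::Z::::Z::::Z:::Z:::::
gen 6: ZZ::ZZ:::ZZ:::ZZ::ZZ:::::
gen 7: :::Z::::Z::::Z:::Z::::::Z
gen 8: ::ZZ:::ZZ:::ZZ::ZZ:::::ZZ
gen 9: :Z::::Z::::Z:::Z::::::Z::
gen 10: ZZ:::ZZ:::ZZ::ZZ:::::ZZ::
gen 11: ::::Z::::Z:::Z::::::Z:::Z
gen 12: :::ZZ:::ZZ::ZZ:::::ZZ::ZZ
gen 13: ::Z::::Z:::Z::::::Z:::Z::
gen 14: :ZZ:::ZZ::ZZ:::::ZZ::ZZ::
gen 15: Z::::Z:::Z::::::Z:::Z::::
gen 16: Z:::ZZ::ZZ:::::ZZ::ZZ:::Z
gen 17: :::Z:::Z::::::Z:::Z::::Z:
gen 18: ::ZZ::ZZ:::::ZZ::ZZ:::ZZ:
gen 19: :Z:::Z::::::Z:::Z::::Z:::
gen 20: ZZ::ZZ:::::ZZ::ZZ:::ZZ:::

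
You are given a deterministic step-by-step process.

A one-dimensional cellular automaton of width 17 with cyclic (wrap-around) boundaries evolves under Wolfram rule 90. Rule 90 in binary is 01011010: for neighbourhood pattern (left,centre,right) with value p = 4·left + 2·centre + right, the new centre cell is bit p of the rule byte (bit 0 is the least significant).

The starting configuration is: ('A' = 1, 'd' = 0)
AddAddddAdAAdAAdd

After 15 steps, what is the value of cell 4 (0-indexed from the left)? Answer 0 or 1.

1

k=0  AddAddddAdAAdAAdd
k=1  dAAdAddAddAAdAAAA
k=2  dAAddAAdAAAAdAddA
k=3  dAAAAAAdAddAddAAd
k=4  AAddddAddAAdAAAAA
k=5  dAAddAdAAAAdAdddd
k=6  AAAAAddAddAddAddd
k=7  AdddAAAdAAdAAdAdA
k=8  AAdAAdAdAAdAAdddA
k=9  dAdAAdddAAdAAAdAA
k=10  dddAAAdAAAdAdAdAA
k=11  AdAAdAdAdAdddddAA
k=12  AdAAddddddAdddAAd
k=13  ddAAAddddAdAdAAAd
k=14  dAAdAAddAddddAdAA
k=15  dAAdAAAAdAddAddAA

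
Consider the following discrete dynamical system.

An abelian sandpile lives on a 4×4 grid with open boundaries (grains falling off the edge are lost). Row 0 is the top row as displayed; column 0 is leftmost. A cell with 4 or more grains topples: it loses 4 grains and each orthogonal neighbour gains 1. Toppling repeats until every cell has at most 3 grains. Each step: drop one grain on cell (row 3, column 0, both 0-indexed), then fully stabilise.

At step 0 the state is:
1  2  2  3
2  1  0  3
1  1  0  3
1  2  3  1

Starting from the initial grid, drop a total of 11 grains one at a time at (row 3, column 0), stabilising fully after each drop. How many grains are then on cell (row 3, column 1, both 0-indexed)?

t=0: 1  2  2  3
2  1  0  3
1  1  0  3
1  2  3  1
t=1: 1  2  2  3
2  1  0  3
1  1  0  3
2  2  3  1
t=2: 1  2  2  3
2  1  0  3
1  1  0  3
3  2  3  1
t=3: 1  2  2  3
2  1  0  3
2  1  0  3
0  3  3  1
t=4: 1  2  2  3
2  1  0  3
2  1  0  3
1  3  3  1
t=5: 1  2  2  3
2  1  0  3
2  1  0  3
2  3  3  1
t=6: 1  2  2  3
2  1  0  3
2  1  0  3
3  3  3  1
t=7: 1  2  2  3
2  1  0  3
3  2  1  3
1  1  0  2
t=8: 1  2  2  3
2  1  0  3
3  2  1  3
2  1  0  2
t=9: 1  2  2  3
2  1  0  3
3  2  1  3
3  1  0  2
t=10: 1  2  2  3
3  1  0  3
0  3  1  3
1  2  0  2
t=11: 1  2  2  3
3  1  0  3
0  3  1  3
2  2  0  2

2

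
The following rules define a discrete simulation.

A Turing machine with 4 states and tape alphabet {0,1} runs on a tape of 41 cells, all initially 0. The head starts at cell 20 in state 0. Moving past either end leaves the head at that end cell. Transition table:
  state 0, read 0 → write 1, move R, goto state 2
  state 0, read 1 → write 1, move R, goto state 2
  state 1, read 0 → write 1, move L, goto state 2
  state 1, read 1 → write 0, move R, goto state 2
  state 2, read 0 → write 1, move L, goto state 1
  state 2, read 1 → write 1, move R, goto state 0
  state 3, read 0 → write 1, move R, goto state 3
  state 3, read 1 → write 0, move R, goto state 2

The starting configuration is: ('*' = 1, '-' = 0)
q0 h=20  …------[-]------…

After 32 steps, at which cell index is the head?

36

t=0: q0 h=20  …------[-]------…
t=1: q2 h=21  …-----*[-]------…
t=2: q1 h=20  …------[*]*-----…
t=3: q2 h=21  …------[*]------…
t=4: q0 h=22  …-----*[-]------…
t=5: q2 h=23  …----**[-]------…
t=6: q1 h=22  …-----*[*]*-----…
t=7: q2 h=23  …----*-[*]------…
t=8: q0 h=24  …---*-*[-]------…
t=9: q2 h=25  …--*-**[-]------…
t=10: q1 h=24  …---*-*[*]*-----…
t=11: q2 h=25  …--*-*-[*]------…
t=12: q0 h=26  …-*-*-*[-]------…
t=13: q2 h=27  …*-*-**[-]------…
t=14: q1 h=26  …-*-*-*[*]*-----…
t=15: q2 h=27  …*-*-*-[*]------…
t=16: q0 h=28  …-*-*-*[-]------…
t=17: q2 h=29  …*-*-**[-]------…
t=18: q1 h=28  …-*-*-*[*]*-----…
t=19: q2 h=29  …*-*-*-[*]------…
t=20: q0 h=30  …-*-*-*[-]------…
t=21: q2 h=31  …*-*-**[-]------…
t=22: q1 h=30  …-*-*-*[*]*-----…
t=23: q2 h=31  …*-*-*-[*]------…
t=24: q0 h=32  …-*-*-*[-]------…
t=25: q2 h=33  …*-*-**[-]------…
t=26: q1 h=32  …-*-*-*[*]*-----…
t=27: q2 h=33  …*-*-*-[*]------…
t=28: q0 h=34  …-*-*-*[-]------|
t=29: q2 h=35  …*-*-**[-]-----|
t=30: q1 h=34  …-*-*-*[*]*-----|
t=31: q2 h=35  …*-*-*-[*]-----|
t=32: q0 h=36  …-*-*-*[-]----|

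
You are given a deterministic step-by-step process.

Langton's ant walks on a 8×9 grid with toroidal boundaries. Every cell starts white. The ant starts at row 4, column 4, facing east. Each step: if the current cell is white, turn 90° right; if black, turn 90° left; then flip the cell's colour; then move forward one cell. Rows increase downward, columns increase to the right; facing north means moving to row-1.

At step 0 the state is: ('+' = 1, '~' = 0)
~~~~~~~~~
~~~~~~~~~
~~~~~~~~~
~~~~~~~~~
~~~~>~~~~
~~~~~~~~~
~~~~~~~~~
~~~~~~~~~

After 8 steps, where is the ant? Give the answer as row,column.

4,4

t=0: ~~~~~~~~~
~~~~~~~~~
~~~~~~~~~
~~~~~~~~~
~~~~>~~~~
~~~~~~~~~
~~~~~~~~~
~~~~~~~~~
t=1: ~~~~~~~~~
~~~~~~~~~
~~~~~~~~~
~~~~~~~~~
~~~~+~~~~
~~~~v~~~~
~~~~~~~~~
~~~~~~~~~
t=2: ~~~~~~~~~
~~~~~~~~~
~~~~~~~~~
~~~~~~~~~
~~~~+~~~~
~~~<+~~~~
~~~~~~~~~
~~~~~~~~~
t=3: ~~~~~~~~~
~~~~~~~~~
~~~~~~~~~
~~~~~~~~~
~~~^+~~~~
~~~++~~~~
~~~~~~~~~
~~~~~~~~~
t=4: ~~~~~~~~~
~~~~~~~~~
~~~~~~~~~
~~~~~~~~~
~~~+>~~~~
~~~++~~~~
~~~~~~~~~
~~~~~~~~~
t=5: ~~~~~~~~~
~~~~~~~~~
~~~~~~~~~
~~~~^~~~~
~~~+~~~~~
~~~++~~~~
~~~~~~~~~
~~~~~~~~~
t=6: ~~~~~~~~~
~~~~~~~~~
~~~~~~~~~
~~~~+>~~~
~~~+~~~~~
~~~++~~~~
~~~~~~~~~
~~~~~~~~~
t=7: ~~~~~~~~~
~~~~~~~~~
~~~~~~~~~
~~~~++~~~
~~~+~v~~~
~~~++~~~~
~~~~~~~~~
~~~~~~~~~
t=8: ~~~~~~~~~
~~~~~~~~~
~~~~~~~~~
~~~~++~~~
~~~+<+~~~
~~~++~~~~
~~~~~~~~~
~~~~~~~~~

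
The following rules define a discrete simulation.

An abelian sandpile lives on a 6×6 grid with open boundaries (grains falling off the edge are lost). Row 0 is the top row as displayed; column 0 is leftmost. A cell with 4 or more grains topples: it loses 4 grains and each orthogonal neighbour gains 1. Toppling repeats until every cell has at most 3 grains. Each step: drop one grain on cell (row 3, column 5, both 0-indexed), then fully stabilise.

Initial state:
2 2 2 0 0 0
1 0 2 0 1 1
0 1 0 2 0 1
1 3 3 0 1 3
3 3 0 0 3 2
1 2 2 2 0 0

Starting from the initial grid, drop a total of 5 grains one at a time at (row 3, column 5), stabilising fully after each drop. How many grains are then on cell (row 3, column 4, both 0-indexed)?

0

gen 0: 2 2 2 0 0 0
1 0 2 0 1 1
0 1 0 2 0 1
1 3 3 0 1 3
3 3 0 0 3 2
1 2 2 2 0 0
gen 1: 2 2 2 0 0 0
1 0 2 0 1 1
0 1 0 2 0 2
1 3 3 0 2 0
3 3 0 0 3 3
1 2 2 2 0 0
gen 2: 2 2 2 0 0 0
1 0 2 0 1 1
0 1 0 2 0 2
1 3 3 0 2 1
3 3 0 0 3 3
1 2 2 2 0 0
gen 3: 2 2 2 0 0 0
1 0 2 0 1 1
0 1 0 2 0 2
1 3 3 0 2 2
3 3 0 0 3 3
1 2 2 2 0 0
gen 4: 2 2 2 0 0 0
1 0 2 0 1 1
0 1 0 2 0 2
1 3 3 0 2 3
3 3 0 0 3 3
1 2 2 2 0 0
gen 5: 2 2 2 0 0 0
1 0 2 0 1 1
0 1 0 2 1 3
1 3 3 1 0 2
3 3 0 1 1 1
1 2 2 2 1 1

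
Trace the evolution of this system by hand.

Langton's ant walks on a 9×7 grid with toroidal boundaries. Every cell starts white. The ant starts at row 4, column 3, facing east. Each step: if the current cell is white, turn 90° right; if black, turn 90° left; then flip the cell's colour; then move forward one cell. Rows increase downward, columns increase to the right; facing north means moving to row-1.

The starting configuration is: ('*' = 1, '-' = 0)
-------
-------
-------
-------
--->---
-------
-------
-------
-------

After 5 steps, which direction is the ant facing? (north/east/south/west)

gen 0: -------
-------
-------
-------
--->---
-------
-------
-------
-------
gen 1: -------
-------
-------
-------
---*---
---v---
-------
-------
-------
gen 2: -------
-------
-------
-------
---*---
--<*---
-------
-------
-------
gen 3: -------
-------
-------
-------
--^*---
--**---
-------
-------
-------
gen 4: -------
-------
-------
-------
--*>---
--**---
-------
-------
-------
gen 5: -------
-------
-------
---^---
--*----
--**---
-------
-------
-------

north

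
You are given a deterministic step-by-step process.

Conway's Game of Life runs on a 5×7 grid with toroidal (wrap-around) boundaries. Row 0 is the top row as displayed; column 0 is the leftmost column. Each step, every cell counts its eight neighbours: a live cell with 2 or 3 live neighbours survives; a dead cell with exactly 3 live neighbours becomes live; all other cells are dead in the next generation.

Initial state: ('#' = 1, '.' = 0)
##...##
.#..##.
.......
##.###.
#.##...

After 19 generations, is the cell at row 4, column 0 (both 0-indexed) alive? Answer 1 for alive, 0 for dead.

1

step 0: ##...##
.#..##.
.......
##.###.
#.##...
step 1: ...#.#.
.#..##.
####..#
##.##.#
...#...
step 2: ..##.#.
.#...#.
.......
....###
#..#.##
step 3: ####.#.
..#.#..
....#.#
#...#..
#.##...
step 4: #.....#
#.#.#.#
....#..
##..###
#......
step 5: .....#.
##.#..#
....#..
##..###
.......
step 6: #.....#
#...###
..###..
#...###
#...#..
step 7: .#..#..
##..#..
.#.....
##....#
.#..#..
step 8: .#####.
###....
..#...#
.##....
.##..#.
step 9: ....###
#...###
...#...
#..#...
#....#.
step 10: .......
#..#...
#..#.#.
....#.#
#....#.
step 11: ......#
....#.#
#..#.#.
#...#..
.....##
step 12: #.....#
#...#.#
#..#.#.
#...#..
#....##
step 13: .#.....
.#..#..
##.#.#.
##..#..
.#...#.
step 14: ###....
.#..#..
...#.##
....##.
.##....
step 15: #..#...
.#.####
...#..#
..#####
#.##...
step 16: #....#.
...#.##
.......
##...##
#....#.
step 17: #....#.
....###
....#..
##...#.
....##.
step 18: .......
....#.#
#...#..
.....##
##..##.
step 19: #...#.#
.....#.
#...#..
.#.....
#...##.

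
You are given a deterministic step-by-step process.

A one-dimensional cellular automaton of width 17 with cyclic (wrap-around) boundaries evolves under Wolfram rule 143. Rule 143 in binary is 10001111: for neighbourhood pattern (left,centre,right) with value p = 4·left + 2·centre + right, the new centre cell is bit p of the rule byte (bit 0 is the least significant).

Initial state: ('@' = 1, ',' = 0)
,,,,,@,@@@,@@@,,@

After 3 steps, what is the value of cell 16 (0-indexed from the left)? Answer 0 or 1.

gen 0: ,,,,,@,@@@,@@@,,@
gen 1: ,@@@@@,@@,,@@,,@@
gen 2: ,@@@@,,@,,@@,,@@,
gen 3: @@@@,,@@,@@,,@@,,

0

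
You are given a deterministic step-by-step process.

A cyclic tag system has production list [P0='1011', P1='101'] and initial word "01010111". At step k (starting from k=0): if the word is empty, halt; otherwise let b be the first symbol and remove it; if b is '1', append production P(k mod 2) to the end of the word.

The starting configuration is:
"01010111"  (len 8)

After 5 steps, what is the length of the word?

9

k=0  "01010111"  (len 8)
k=1  "1010111"  (len 7)
k=2  "010111101"  (len 9)
k=3  "10111101"  (len 8)
k=4  "0111101101"  (len 10)
k=5  "111101101"  (len 9)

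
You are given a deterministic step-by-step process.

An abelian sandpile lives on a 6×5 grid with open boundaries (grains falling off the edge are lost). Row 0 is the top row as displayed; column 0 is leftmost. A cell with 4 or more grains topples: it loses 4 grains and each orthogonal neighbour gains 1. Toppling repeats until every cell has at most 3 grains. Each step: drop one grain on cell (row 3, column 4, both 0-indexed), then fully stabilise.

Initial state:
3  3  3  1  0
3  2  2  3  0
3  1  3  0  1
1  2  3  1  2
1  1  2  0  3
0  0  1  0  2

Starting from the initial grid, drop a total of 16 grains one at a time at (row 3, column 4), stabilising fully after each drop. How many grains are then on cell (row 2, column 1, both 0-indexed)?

2

step 0: 3  3  3  1  0
3  2  2  3  0
3  1  3  0  1
1  2  3  1  2
1  1  2  0  3
0  0  1  0  2
step 1: 3  3  3  1  0
3  2  2  3  0
3  1  3  0  1
1  2  3  1  3
1  1  2  0  3
0  0  1  0  2
step 2: 3  3  3  1  0
3  2  2  3  0
3  1  3  0  2
1  2  3  2  1
1  1  2  1  0
0  0  1  0  3
step 3: 3  3  3  1  0
3  2  2  3  0
3  1  3  0  2
1  2  3  2  2
1  1  2  1  0
0  0  1  0  3
step 4: 3  3  3  1  0
3  2  2  3  0
3  1  3  0  2
1  2  3  2  3
1  1  2  1  0
0  0  1  0  3
step 5: 3  3  3  1  0
3  2  2  3  0
3  1  3  0  3
1  2  3  3  0
1  1  2  1  1
0  0  1  0  3
step 6: 3  3  3  1  0
3  2  2  3  0
3  1  3  0  3
1  2  3  3  1
1  1  2  1  1
0  0  1  0  3
step 7: 3  3  3  1  0
3  2  2  3  0
3  1  3  0  3
1  2  3  3  2
1  1  2  1  1
0  0  1  0  3
step 8: 3  3  3  1  0
3  2  2  3  0
3  1  3  0  3
1  2  3  3  3
1  1  2  1  1
0  0  1  0  3
step 9: 3  3  3  1  0
3  2  3  3  1
3  2  0  3  0
1  3  1  1  2
1  1  3  2  2
0  0  1  0  3
step 10: 3  3  3  1  0
3  2  3  3  1
3  2  0  3  0
1  3  1  1  3
1  1  3  2  2
0  0  1  0  3
step 11: 3  3  3  1  0
3  2  3  3  1
3  2  0  3  1
1  3  1  2  0
1  1  3  2  3
0  0  1  0  3
step 12: 3  3  3  1  0
3  2  3  3  1
3  2  0  3  1
1  3  1  2  1
1  1  3  2  3
0  0  1  0  3
step 13: 3  3  3  1  0
3  2  3  3  1
3  2  0  3  1
1  3  1  2  2
1  1  3  2  3
0  0  1  0  3
step 14: 3  3  3  1  0
3  2  3  3  1
3  2  0  3  1
1  3  1  2  3
1  1  3  2  3
0  0  1  0  3
step 15: 3  3  3  1  0
3  2  3  3  1
3  2  0  3  2
1  3  1  3  1
1  1  3  3  1
0  0  1  1  0
step 16: 3  3  3  1  0
3  2  3  3  1
3  2  0  3  2
1  3  1  3  2
1  1  3  3  1
0  0  1  1  0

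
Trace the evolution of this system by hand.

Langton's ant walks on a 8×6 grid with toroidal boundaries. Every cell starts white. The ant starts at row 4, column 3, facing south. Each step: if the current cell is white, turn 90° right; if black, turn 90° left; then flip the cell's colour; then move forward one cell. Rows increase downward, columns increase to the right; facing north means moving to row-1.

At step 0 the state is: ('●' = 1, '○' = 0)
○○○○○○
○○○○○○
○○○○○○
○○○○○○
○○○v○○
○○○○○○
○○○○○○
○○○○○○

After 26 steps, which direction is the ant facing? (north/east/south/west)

step 0: ○○○○○○
○○○○○○
○○○○○○
○○○○○○
○○○v○○
○○○○○○
○○○○○○
○○○○○○
step 1: ○○○○○○
○○○○○○
○○○○○○
○○○○○○
○○<●○○
○○○○○○
○○○○○○
○○○○○○
step 2: ○○○○○○
○○○○○○
○○○○○○
○○^○○○
○○●●○○
○○○○○○
○○○○○○
○○○○○○
step 3: ○○○○○○
○○○○○○
○○○○○○
○○●>○○
○○●●○○
○○○○○○
○○○○○○
○○○○○○
step 4: ○○○○○○
○○○○○○
○○○○○○
○○●●○○
○○●v○○
○○○○○○
○○○○○○
○○○○○○
step 5: ○○○○○○
○○○○○○
○○○○○○
○○●●○○
○○●○>○
○○○○○○
○○○○○○
○○○○○○
step 6: ○○○○○○
○○○○○○
○○○○○○
○○●●○○
○○●○●○
○○○○v○
○○○○○○
○○○○○○
step 7: ○○○○○○
○○○○○○
○○○○○○
○○●●○○
○○●○●○
○○○<●○
○○○○○○
○○○○○○
step 8: ○○○○○○
○○○○○○
○○○○○○
○○●●○○
○○●^●○
○○○●●○
○○○○○○
○○○○○○
step 9: ○○○○○○
○○○○○○
○○○○○○
○○●●○○
○○●●>○
○○○●●○
○○○○○○
○○○○○○
step 10: ○○○○○○
○○○○○○
○○○○○○
○○●●^○
○○●●○○
○○○●●○
○○○○○○
○○○○○○
step 11: ○○○○○○
○○○○○○
○○○○○○
○○●●●>
○○●●○○
○○○●●○
○○○○○○
○○○○○○
step 12: ○○○○○○
○○○○○○
○○○○○○
○○●●●●
○○●●○v
○○○●●○
○○○○○○
○○○○○○
step 13: ○○○○○○
○○○○○○
○○○○○○
○○●●●●
○○●●<●
○○○●●○
○○○○○○
○○○○○○
step 14: ○○○○○○
○○○○○○
○○○○○○
○○●●^●
○○●●●●
○○○●●○
○○○○○○
○○○○○○
step 15: ○○○○○○
○○○○○○
○○○○○○
○○●<○●
○○●●●●
○○○●●○
○○○○○○
○○○○○○
step 16: ○○○○○○
○○○○○○
○○○○○○
○○●○○●
○○●v●●
○○○●●○
○○○○○○
○○○○○○
step 17: ○○○○○○
○○○○○○
○○○○○○
○○●○○●
○○●○>●
○○○●●○
○○○○○○
○○○○○○
step 18: ○○○○○○
○○○○○○
○○○○○○
○○●○^●
○○●○○●
○○○●●○
○○○○○○
○○○○○○
step 19: ○○○○○○
○○○○○○
○○○○○○
○○●○●>
○○●○○●
○○○●●○
○○○○○○
○○○○○○
step 20: ○○○○○○
○○○○○○
○○○○○^
○○●○●○
○○●○○●
○○○●●○
○○○○○○
○○○○○○
step 21: ○○○○○○
○○○○○○
>○○○○●
○○●○●○
○○●○○●
○○○●●○
○○○○○○
○○○○○○
step 22: ○○○○○○
○○○○○○
●○○○○●
v○●○●○
○○●○○●
○○○●●○
○○○○○○
○○○○○○
step 23: ○○○○○○
○○○○○○
●○○○○●
●○●○●<
○○●○○●
○○○●●○
○○○○○○
○○○○○○
step 24: ○○○○○○
○○○○○○
●○○○○^
●○●○●●
○○●○○●
○○○●●○
○○○○○○
○○○○○○
step 25: ○○○○○○
○○○○○○
●○○○<○
●○●○●●
○○●○○●
○○○●●○
○○○○○○
○○○○○○
step 26: ○○○○○○
○○○○^○
●○○○●○
●○●○●●
○○●○○●
○○○●●○
○○○○○○
○○○○○○

north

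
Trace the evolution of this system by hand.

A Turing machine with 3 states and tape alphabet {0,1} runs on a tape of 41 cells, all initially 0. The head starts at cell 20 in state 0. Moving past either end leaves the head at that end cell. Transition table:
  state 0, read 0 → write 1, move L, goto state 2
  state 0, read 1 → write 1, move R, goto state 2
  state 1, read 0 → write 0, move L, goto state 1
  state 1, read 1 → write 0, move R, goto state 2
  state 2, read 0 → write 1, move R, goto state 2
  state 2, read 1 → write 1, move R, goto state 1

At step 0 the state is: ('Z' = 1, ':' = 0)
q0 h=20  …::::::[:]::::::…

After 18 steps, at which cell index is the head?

k=0  q0 h=20  …::::::[:]::::::…
k=1  q2 h=19  …::::::[:]Z:::::…
k=2  q2 h=20  …:::::Z[Z]::::::…
k=3  q1 h=21  …::::ZZ[:]::::::…
k=4  q1 h=20  …:::::Z[Z]::::::…
k=5  q2 h=21  …::::Z:[:]::::::…
k=6  q2 h=22  …:::Z:Z[:]::::::…
k=7  q2 h=23  …::Z:ZZ[:]::::::…
k=8  q2 h=24  …:Z:ZZZ[:]::::::…
k=9  q2 h=25  …Z:ZZZZ[:]::::::…
k=10  q2 h=26  …:ZZZZZ[:]::::::…
k=11  q2 h=27  …ZZZZZZ[:]::::::…
k=12  q2 h=28  …ZZZZZZ[:]::::::…
k=13  q2 h=29  …ZZZZZZ[:]::::::…
k=14  q2 h=30  …ZZZZZZ[:]::::::…
k=15  q2 h=31  …ZZZZZZ[:]::::::…
k=16  q2 h=32  …ZZZZZZ[:]::::::…
k=17  q2 h=33  …ZZZZZZ[:]::::::…
k=18  q2 h=34  …ZZZZZZ[:]::::::|

34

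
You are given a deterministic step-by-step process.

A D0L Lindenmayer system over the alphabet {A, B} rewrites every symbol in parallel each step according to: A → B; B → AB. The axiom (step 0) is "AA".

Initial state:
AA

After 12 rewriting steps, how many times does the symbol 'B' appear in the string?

288

gen 0: AA
gen 1: BB
gen 2: ABAB
gen 3: BABBAB
gen 4: ABBABABBAB
gen 5: BABABBABBABABBAB
gen 6: ABBABBABABBABABBABBABABBAB
gen 7: BABABBABABBABBABABBABBABABBABABBABBABABBAB
gen 8: ABBABBABABBABBABABBABABBABBABABBABABBABBABABBABBABABBABABBABBABABBAB
gen 9: BABABBABABBABBABABBABABBABBABABBABBABABBABABBABBABABBABBABABBABABBABBABABBABABBABBABABBABBABABBABABBABBABABBAB
gen 10: ABBABBABABBABBABABBABABBABBABABBABBABABBABABBABBABABBABABB…BABBABABBABABBABBABABBABABBABBABABBABBABABBABABBABBABABBAB  (len 178)
gen 11: BABABBABABBABBABABBABABBABBABABBABBABABBABABBABBABABBABABB…BABBABABBABABBABBABABBABABBABBABABBABBABABBABABBABBABABBAB  (len 288)
gen 12: ABBABBABABBABBABABBABABBABBABABBABBABABBABABBABBABABBABABB…BABBABABBABABBABBABABBABABBABBABABBABBABABBABABBABBABABBAB  (len 466)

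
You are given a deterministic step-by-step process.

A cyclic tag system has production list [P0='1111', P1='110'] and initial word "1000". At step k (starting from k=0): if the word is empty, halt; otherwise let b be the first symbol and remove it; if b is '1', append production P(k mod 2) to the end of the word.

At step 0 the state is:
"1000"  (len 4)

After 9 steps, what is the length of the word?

17

0) "1000"  (len 4)
1) "0001111"  (len 7)
2) "001111"  (len 6)
3) "01111"  (len 5)
4) "1111"  (len 4)
5) "1111111"  (len 7)
6) "111111110"  (len 9)
7) "111111101111"  (len 12)
8) "11111101111110"  (len 14)
9) "11111011111101111"  (len 17)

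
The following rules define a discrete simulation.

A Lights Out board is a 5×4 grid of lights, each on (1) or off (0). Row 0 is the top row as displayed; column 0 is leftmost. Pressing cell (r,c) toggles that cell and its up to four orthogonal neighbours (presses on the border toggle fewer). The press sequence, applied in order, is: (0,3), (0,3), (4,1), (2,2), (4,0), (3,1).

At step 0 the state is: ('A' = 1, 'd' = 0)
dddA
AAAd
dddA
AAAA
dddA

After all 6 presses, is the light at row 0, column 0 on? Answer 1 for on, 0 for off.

0

step 0: dddA
AAAd
dddA
AAAA
dddA
step 1: ddAd
AAAA
dddA
AAAA
dddA
step 2: dddA
AAAd
dddA
AAAA
dddA
step 3: dddA
AAAd
dddA
AdAA
AAAA
step 4: dddA
AAdd
dAAd
AddA
AAAA
step 5: dddA
AAdd
dAAd
dddA
ddAA
step 6: dddA
AAdd
ddAd
AAAA
dAAA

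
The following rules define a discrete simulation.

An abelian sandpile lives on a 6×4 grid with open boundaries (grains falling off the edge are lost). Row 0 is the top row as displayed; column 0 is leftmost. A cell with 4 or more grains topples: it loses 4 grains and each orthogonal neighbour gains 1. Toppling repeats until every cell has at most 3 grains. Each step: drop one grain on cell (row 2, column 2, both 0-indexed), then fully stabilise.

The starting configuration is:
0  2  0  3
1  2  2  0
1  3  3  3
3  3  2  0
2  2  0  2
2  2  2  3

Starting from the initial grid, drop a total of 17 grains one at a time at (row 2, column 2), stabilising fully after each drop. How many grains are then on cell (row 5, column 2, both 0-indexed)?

k=0  0  2  0  3
1  2  2  0
1  3  3  3
3  3  2  0
2  2  0  2
2  2  2  3
k=1  0  2  0  3
1  3  3  1
3  1  3  0
0  2  0  2
3  3  1  2
2  2  2  3
k=2  0  3  1  3
2  0  1  2
3  3  1  1
0  2  1  2
3  3  1  2
2  2  2  3
k=3  0  3  1  3
2  0  1  2
3  3  2  1
0  2  1  2
3  3  1  2
2  2  2  3
k=4  0  3  1  3
2  0  1  2
3  3  3  1
0  2  1  2
3  3  1  2
2  2  2  3
k=5  0  3  1  3
3  1  2  2
0  1  1  2
1  3  2  2
3  3  1  2
2  2  2  3
k=6  0  3  1  3
3  1  2  2
0  1  2  2
1  3  2  2
3  3  1  2
2  2  2  3
k=7  0  3  1  3
3  1  2  2
0  1  3  2
1  3  2  2
3  3  1  2
2  2  2  3
k=8  0  3  1  3
3  1  3  2
0  2  0  3
1  3  3  2
3  3  1  2
2  2  2  3
k=9  0  3  1  3
3  1  3  2
0  2  1  3
1  3  3  2
3  3  1  2
2  2  2  3
k=10  0  3  1  3
3  1  3  2
0  2  2  3
1  3  3  2
3  3  1  2
2  2  2  3
k=11  0  3  1  3
3  1  3  2
0  2  3  3
1  3  3  2
3  3  1  2
2  2  2  3
k=12  0  3  3  0
3  3  2  1
1  1  0  3
3  2  3  0
0  1  3  3
3  3  2  3
k=13  0  3  3  0
3  3  2  1
1  1  1  3
3  2  3  0
0  1  3  3
3  3  2  3
k=14  0  3  3  0
3  3  2  1
1  1  2  3
3  2  3  0
0  1  3  3
3  3  2  3
k=15  0  3  3  0
3  3  2  1
1  1  3  3
3  2  3  0
0  1  3  3
3  3  2  3
k=16  0  3  3  0
3  3  3  2
1  2  2  0
3  3  1  3
1  3  2  1
0  1  1  1
k=17  0  3  3  0
3  3  3  2
1  2  3  0
3  3  1  3
1  3  2  1
0  1  1  1

1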